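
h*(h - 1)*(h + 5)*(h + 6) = h^4 + 10*h^3 + 19*h^2 - 30*h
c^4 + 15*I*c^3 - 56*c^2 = c^2*(c + 7*I)*(c + 8*I)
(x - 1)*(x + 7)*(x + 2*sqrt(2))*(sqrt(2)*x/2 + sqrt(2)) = sqrt(2)*x^4/2 + 2*x^3 + 4*sqrt(2)*x^3 + 5*sqrt(2)*x^2/2 + 16*x^2 - 7*sqrt(2)*x + 10*x - 28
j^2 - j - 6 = (j - 3)*(j + 2)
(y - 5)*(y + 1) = y^2 - 4*y - 5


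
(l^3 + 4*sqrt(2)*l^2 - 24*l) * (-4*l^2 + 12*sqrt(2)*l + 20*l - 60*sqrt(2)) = -4*l^5 - 4*sqrt(2)*l^4 + 20*l^4 + 20*sqrt(2)*l^3 + 192*l^3 - 960*l^2 - 288*sqrt(2)*l^2 + 1440*sqrt(2)*l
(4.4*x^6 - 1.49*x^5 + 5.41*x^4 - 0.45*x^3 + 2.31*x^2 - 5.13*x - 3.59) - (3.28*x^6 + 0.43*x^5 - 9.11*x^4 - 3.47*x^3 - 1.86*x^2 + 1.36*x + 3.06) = 1.12*x^6 - 1.92*x^5 + 14.52*x^4 + 3.02*x^3 + 4.17*x^2 - 6.49*x - 6.65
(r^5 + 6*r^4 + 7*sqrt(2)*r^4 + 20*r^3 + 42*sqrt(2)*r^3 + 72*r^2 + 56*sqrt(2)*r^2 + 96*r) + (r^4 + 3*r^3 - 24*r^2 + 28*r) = r^5 + 7*r^4 + 7*sqrt(2)*r^4 + 23*r^3 + 42*sqrt(2)*r^3 + 48*r^2 + 56*sqrt(2)*r^2 + 124*r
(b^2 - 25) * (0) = 0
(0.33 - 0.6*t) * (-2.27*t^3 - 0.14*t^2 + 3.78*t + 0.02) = 1.362*t^4 - 0.6651*t^3 - 2.3142*t^2 + 1.2354*t + 0.0066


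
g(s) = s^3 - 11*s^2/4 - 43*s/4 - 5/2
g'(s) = 3*s^2 - 11*s/2 - 43/4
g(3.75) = -28.75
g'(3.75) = 10.81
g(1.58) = -22.41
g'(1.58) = -11.95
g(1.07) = -15.93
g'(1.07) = -13.20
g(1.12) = -16.58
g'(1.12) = -13.15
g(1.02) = -15.26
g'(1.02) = -13.24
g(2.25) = -29.22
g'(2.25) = -7.94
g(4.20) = -22.07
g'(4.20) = 19.07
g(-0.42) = 1.46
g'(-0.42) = -7.91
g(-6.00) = -253.00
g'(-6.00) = 130.25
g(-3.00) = -22.00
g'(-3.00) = 32.75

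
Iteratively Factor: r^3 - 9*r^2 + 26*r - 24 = (r - 2)*(r^2 - 7*r + 12) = (r - 3)*(r - 2)*(r - 4)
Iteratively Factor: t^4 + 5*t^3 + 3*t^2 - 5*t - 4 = (t - 1)*(t^3 + 6*t^2 + 9*t + 4) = (t - 1)*(t + 1)*(t^2 + 5*t + 4) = (t - 1)*(t + 1)^2*(t + 4)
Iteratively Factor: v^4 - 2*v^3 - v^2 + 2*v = (v - 2)*(v^3 - v) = (v - 2)*(v + 1)*(v^2 - v) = (v - 2)*(v - 1)*(v + 1)*(v)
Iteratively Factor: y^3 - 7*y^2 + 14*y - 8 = (y - 4)*(y^2 - 3*y + 2) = (y - 4)*(y - 2)*(y - 1)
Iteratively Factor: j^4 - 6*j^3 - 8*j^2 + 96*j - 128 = (j - 4)*(j^3 - 2*j^2 - 16*j + 32) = (j - 4)*(j - 2)*(j^2 - 16) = (j - 4)^2*(j - 2)*(j + 4)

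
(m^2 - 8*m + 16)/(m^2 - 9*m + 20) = (m - 4)/(m - 5)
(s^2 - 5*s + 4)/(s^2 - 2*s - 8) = (s - 1)/(s + 2)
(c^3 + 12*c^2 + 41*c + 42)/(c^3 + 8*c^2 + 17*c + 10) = (c^2 + 10*c + 21)/(c^2 + 6*c + 5)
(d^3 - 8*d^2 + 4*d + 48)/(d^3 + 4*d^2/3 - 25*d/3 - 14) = 3*(d^2 - 10*d + 24)/(3*d^2 - 2*d - 21)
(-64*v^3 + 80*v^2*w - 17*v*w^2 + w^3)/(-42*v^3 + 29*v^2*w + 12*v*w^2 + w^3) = (64*v^2 - 16*v*w + w^2)/(42*v^2 + 13*v*w + w^2)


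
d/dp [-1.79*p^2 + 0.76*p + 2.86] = 0.76 - 3.58*p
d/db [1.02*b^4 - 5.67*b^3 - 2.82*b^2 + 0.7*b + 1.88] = 4.08*b^3 - 17.01*b^2 - 5.64*b + 0.7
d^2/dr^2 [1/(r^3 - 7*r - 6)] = 2*(-3*r*(-r^3 + 7*r + 6) - (3*r^2 - 7)^2)/(-r^3 + 7*r + 6)^3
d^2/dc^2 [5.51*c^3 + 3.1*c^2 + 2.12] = 33.06*c + 6.2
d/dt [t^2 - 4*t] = 2*t - 4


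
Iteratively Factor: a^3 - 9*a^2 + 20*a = (a - 5)*(a^2 - 4*a) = a*(a - 5)*(a - 4)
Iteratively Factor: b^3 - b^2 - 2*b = (b + 1)*(b^2 - 2*b) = (b - 2)*(b + 1)*(b)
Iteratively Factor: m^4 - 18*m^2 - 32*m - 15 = (m - 5)*(m^3 + 5*m^2 + 7*m + 3) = (m - 5)*(m + 1)*(m^2 + 4*m + 3) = (m - 5)*(m + 1)^2*(m + 3)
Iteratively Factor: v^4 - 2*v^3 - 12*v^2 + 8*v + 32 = (v + 2)*(v^3 - 4*v^2 - 4*v + 16) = (v - 4)*(v + 2)*(v^2 - 4) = (v - 4)*(v - 2)*(v + 2)*(v + 2)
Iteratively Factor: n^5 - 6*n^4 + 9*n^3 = (n - 3)*(n^4 - 3*n^3) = n*(n - 3)*(n^3 - 3*n^2) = n^2*(n - 3)*(n^2 - 3*n) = n^2*(n - 3)^2*(n)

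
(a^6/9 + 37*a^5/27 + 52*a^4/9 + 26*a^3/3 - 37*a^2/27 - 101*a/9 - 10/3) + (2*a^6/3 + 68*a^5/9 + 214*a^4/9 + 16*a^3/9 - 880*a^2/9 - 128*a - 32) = 7*a^6/9 + 241*a^5/27 + 266*a^4/9 + 94*a^3/9 - 2677*a^2/27 - 1253*a/9 - 106/3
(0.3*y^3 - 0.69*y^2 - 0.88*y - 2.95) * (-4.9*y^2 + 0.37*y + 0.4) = -1.47*y^5 + 3.492*y^4 + 4.1767*y^3 + 13.8534*y^2 - 1.4435*y - 1.18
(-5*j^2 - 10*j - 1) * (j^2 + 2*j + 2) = -5*j^4 - 20*j^3 - 31*j^2 - 22*j - 2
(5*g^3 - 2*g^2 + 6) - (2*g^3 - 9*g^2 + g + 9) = 3*g^3 + 7*g^2 - g - 3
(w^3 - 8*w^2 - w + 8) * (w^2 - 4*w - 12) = w^5 - 12*w^4 + 19*w^3 + 108*w^2 - 20*w - 96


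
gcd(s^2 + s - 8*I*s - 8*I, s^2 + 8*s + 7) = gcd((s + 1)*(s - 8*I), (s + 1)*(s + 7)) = s + 1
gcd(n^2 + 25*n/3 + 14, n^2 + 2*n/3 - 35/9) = n + 7/3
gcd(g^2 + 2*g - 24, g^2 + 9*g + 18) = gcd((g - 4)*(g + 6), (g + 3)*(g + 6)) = g + 6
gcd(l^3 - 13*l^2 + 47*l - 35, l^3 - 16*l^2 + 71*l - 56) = l^2 - 8*l + 7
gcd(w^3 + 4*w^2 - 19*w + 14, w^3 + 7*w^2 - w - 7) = w^2 + 6*w - 7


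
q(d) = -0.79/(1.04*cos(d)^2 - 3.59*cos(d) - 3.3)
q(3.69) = -1.52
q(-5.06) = 0.18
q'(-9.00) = -2.57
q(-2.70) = -0.99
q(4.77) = 0.23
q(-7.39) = 0.17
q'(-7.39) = -0.09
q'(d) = -0.79*(2.08*sin(d)*cos(d) - 3.59*sin(d))/(1.04*cos(d)^2 - 3.59*cos(d) - 3.3)^2 = (2.8361 - 1.6432*cos(d))*sin(d)/(-1.04*cos(d)^2 + 3.59*cos(d) + 3.3)^2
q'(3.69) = -8.14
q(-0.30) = 0.14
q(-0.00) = 0.14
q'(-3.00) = -0.39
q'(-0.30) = -0.01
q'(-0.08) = -0.00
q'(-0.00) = 0.00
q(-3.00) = -0.62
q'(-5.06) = 0.11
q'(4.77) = -0.22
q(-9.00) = -0.95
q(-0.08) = 0.14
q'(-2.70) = -2.92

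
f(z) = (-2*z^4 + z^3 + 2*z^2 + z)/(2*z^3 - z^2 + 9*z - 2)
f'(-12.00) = -1.03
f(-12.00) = 11.57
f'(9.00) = -1.06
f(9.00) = -8.39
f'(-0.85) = -0.28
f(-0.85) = 0.09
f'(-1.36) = -0.65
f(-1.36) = 0.33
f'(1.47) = -0.75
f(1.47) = -0.02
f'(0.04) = -0.85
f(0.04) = -0.03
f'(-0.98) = -0.38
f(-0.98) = 0.14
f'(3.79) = -1.19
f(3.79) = -2.57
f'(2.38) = -1.12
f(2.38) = -0.91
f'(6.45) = -1.11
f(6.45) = -5.63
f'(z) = (-6*z^2 + 2*z - 9)*(-2*z^4 + z^3 + 2*z^2 + z)/(2*z^3 - z^2 + 9*z - 2)^2 + (-8*z^3 + 3*z^2 + 4*z + 1)/(2*z^3 - z^2 + 9*z - 2) = (-4*z^6 + 4*z^5 - 59*z^4 + 30*z^3 + 13*z^2 - 8*z - 2)/(4*z^6 - 4*z^5 + 37*z^4 - 26*z^3 + 85*z^2 - 36*z + 4)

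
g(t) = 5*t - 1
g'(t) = 5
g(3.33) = 15.65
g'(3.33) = 5.00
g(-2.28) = -12.40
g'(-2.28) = 5.00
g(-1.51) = -8.55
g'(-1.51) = 5.00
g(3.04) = 14.20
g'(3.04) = 5.00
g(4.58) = 21.90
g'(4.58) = 5.00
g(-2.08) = -11.40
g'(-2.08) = 5.00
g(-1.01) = -6.05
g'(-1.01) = 5.00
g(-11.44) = -58.20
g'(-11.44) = 5.00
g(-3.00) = -16.00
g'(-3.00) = 5.00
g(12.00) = 59.00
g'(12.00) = 5.00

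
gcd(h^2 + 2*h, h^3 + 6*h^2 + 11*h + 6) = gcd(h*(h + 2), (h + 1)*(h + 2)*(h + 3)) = h + 2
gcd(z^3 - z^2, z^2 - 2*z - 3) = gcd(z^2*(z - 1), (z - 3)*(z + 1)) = 1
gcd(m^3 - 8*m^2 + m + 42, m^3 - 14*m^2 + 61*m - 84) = m^2 - 10*m + 21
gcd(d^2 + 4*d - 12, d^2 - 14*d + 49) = 1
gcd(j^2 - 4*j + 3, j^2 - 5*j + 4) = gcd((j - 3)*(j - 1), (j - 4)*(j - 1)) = j - 1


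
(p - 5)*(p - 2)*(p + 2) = p^3 - 5*p^2 - 4*p + 20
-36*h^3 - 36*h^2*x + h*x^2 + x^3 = (-6*h + x)*(h + x)*(6*h + x)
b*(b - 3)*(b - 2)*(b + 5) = b^4 - 19*b^2 + 30*b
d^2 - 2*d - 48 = (d - 8)*(d + 6)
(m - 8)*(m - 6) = m^2 - 14*m + 48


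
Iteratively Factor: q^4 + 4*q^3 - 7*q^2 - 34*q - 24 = (q + 2)*(q^3 + 2*q^2 - 11*q - 12) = (q + 1)*(q + 2)*(q^2 + q - 12) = (q - 3)*(q + 1)*(q + 2)*(q + 4)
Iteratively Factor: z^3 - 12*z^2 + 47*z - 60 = (z - 3)*(z^2 - 9*z + 20) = (z - 5)*(z - 3)*(z - 4)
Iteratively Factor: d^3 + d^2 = (d)*(d^2 + d) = d^2*(d + 1)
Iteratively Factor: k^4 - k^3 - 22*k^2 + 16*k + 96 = (k - 4)*(k^3 + 3*k^2 - 10*k - 24) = (k - 4)*(k + 2)*(k^2 + k - 12) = (k - 4)*(k + 2)*(k + 4)*(k - 3)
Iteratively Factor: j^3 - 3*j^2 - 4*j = (j)*(j^2 - 3*j - 4) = j*(j - 4)*(j + 1)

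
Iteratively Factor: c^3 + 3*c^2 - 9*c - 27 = (c + 3)*(c^2 - 9) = (c - 3)*(c + 3)*(c + 3)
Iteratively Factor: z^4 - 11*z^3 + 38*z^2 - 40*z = (z)*(z^3 - 11*z^2 + 38*z - 40) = z*(z - 5)*(z^2 - 6*z + 8) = z*(z - 5)*(z - 4)*(z - 2)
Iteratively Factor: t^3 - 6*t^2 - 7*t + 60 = (t - 5)*(t^2 - t - 12) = (t - 5)*(t + 3)*(t - 4)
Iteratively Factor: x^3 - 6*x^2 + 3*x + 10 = (x + 1)*(x^2 - 7*x + 10) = (x - 2)*(x + 1)*(x - 5)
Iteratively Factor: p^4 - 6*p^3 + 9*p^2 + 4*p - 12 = (p + 1)*(p^3 - 7*p^2 + 16*p - 12) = (p - 2)*(p + 1)*(p^2 - 5*p + 6) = (p - 3)*(p - 2)*(p + 1)*(p - 2)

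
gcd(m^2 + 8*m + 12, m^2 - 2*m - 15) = 1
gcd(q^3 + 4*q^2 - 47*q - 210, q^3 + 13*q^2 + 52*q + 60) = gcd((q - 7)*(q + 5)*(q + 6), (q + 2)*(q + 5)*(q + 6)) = q^2 + 11*q + 30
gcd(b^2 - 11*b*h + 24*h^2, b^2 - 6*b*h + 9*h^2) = b - 3*h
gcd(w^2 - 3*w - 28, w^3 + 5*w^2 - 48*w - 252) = w - 7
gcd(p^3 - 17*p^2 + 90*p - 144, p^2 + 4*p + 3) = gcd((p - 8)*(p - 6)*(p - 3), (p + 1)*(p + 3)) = 1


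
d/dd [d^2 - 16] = 2*d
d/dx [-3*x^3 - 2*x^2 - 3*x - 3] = -9*x^2 - 4*x - 3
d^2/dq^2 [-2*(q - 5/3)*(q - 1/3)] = -4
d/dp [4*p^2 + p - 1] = 8*p + 1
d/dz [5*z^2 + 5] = 10*z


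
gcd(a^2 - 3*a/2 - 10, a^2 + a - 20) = a - 4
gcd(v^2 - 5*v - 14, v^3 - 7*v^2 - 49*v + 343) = v - 7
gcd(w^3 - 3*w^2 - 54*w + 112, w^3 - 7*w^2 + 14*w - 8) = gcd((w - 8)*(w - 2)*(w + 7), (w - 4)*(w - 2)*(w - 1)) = w - 2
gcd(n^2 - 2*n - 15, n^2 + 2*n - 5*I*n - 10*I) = 1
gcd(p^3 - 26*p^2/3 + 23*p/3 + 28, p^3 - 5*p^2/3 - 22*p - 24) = p + 4/3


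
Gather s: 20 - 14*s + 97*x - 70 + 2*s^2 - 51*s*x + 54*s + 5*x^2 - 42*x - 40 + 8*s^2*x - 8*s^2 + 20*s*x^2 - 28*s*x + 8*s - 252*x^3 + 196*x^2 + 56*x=s^2*(8*x - 6) + s*(20*x^2 - 79*x + 48) - 252*x^3 + 201*x^2 + 111*x - 90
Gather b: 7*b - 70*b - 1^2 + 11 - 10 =-63*b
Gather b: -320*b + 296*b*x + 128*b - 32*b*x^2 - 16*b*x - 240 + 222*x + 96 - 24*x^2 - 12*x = b*(-32*x^2 + 280*x - 192) - 24*x^2 + 210*x - 144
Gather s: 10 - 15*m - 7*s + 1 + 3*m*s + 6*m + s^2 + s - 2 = -9*m + s^2 + s*(3*m - 6) + 9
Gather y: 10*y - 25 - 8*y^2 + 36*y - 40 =-8*y^2 + 46*y - 65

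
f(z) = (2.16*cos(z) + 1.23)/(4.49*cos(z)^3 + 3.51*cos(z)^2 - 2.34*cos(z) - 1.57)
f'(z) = (2.16*cos(z) + 1.23)*(13.47*sin(z)*cos(z)^2 + 7.02*sin(z)*cos(z) - 2.34*sin(z))/(4.49*cos(z)^3 + 3.51*cos(z)^2 - 2.34*cos(z) - 1.57)^2 - 2.16*sin(z)/(4.49*cos(z)^3 + 3.51*cos(z)^2 - 2.34*cos(z) - 1.57)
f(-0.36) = 1.09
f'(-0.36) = -1.79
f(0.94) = -3.10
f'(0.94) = 22.25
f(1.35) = -0.91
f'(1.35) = 1.05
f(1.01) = -2.08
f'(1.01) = 9.58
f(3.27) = 5.16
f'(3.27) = 13.18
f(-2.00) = -1.06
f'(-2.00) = 2.77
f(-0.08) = 0.84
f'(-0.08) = -0.26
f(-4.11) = 0.09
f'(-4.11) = -29.28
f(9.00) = -9.26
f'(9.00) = -128.16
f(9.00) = -9.26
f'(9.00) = -128.16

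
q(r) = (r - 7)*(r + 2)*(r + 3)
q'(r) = (r - 7)*(r + 2) + (r - 7)*(r + 3) + (r + 2)*(r + 3) = 3*r^2 - 4*r - 29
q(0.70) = -62.94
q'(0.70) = -30.33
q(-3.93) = -19.62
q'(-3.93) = 33.05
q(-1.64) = -4.23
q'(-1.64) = -14.37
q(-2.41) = 2.28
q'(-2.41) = -1.94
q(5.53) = -94.42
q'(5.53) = 40.62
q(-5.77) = -133.36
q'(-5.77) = 93.96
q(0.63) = -60.81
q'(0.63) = -30.33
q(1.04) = -73.20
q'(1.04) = -29.92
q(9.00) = 264.00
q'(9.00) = 178.00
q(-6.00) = -156.00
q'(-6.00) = 103.00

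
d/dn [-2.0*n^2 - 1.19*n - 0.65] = -4.0*n - 1.19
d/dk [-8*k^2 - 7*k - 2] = -16*k - 7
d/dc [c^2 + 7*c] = 2*c + 7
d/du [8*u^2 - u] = 16*u - 1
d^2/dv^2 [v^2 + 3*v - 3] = 2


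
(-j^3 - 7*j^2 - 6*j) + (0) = -j^3 - 7*j^2 - 6*j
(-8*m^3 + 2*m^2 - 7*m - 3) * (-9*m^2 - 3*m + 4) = 72*m^5 + 6*m^4 + 25*m^3 + 56*m^2 - 19*m - 12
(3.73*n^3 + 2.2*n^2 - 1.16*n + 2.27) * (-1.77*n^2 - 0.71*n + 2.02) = -6.6021*n^5 - 6.5423*n^4 + 8.0258*n^3 + 1.2497*n^2 - 3.9549*n + 4.5854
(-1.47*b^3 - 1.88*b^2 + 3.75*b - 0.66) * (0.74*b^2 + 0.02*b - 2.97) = -1.0878*b^5 - 1.4206*b^4 + 7.1033*b^3 + 5.1702*b^2 - 11.1507*b + 1.9602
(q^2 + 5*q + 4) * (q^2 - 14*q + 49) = q^4 - 9*q^3 - 17*q^2 + 189*q + 196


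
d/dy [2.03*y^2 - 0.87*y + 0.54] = 4.06*y - 0.87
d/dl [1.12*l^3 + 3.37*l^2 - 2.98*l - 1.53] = 3.36*l^2 + 6.74*l - 2.98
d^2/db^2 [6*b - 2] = 0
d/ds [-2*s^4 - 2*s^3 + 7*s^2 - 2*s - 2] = -8*s^3 - 6*s^2 + 14*s - 2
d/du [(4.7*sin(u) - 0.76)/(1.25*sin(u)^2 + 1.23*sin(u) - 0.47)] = (-5.875*sin(u)^2 + 1.9*sin(u) - 1.2742)*cos(u)/(1.5625*sin(u)^4 + 3.075*sin(u)^3 + 0.3379*sin(u)^2 - 1.1562*sin(u) + 0.2209)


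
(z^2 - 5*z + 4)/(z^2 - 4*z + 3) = (z - 4)/(z - 3)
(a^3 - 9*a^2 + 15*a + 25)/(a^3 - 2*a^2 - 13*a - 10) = (a - 5)/(a + 2)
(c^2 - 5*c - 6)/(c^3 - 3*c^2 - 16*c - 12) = 1/(c + 2)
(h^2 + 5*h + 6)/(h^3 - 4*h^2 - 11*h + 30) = (h + 2)/(h^2 - 7*h + 10)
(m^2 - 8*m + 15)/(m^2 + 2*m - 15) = (m - 5)/(m + 5)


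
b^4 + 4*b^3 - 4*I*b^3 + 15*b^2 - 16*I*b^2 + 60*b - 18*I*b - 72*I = (b + 4)*(b - 6*I)*(b - I)*(b + 3*I)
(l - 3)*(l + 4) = l^2 + l - 12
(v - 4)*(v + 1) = v^2 - 3*v - 4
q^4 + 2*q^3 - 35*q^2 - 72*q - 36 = (q - 6)*(q + 1)^2*(q + 6)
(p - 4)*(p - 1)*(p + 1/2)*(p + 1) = p^4 - 7*p^3/2 - 3*p^2 + 7*p/2 + 2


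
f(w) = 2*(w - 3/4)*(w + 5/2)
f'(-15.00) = -56.50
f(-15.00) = 393.75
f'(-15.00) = -56.50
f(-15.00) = 393.75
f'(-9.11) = -32.94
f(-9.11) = 130.35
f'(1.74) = 10.46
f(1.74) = 8.40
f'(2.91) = 15.14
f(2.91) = 23.37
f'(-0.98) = -0.42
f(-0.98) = -5.26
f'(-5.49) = -18.46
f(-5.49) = 37.32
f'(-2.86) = -7.94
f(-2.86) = 2.60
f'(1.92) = 11.18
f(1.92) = 10.34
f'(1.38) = 9.02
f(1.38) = 4.89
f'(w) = 4*w + 7/2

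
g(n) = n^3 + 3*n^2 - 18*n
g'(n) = 3*n^2 + 6*n - 18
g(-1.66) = 33.57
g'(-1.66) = -19.69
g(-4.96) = 41.06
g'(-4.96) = 26.04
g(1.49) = -16.85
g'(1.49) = -2.40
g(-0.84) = 16.64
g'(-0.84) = -20.92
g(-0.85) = 16.85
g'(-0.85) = -20.93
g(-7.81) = -152.81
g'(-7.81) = 118.13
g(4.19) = 50.81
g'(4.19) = 59.81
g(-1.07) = 21.47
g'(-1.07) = -20.99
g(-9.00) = -324.00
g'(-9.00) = 171.00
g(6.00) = 216.00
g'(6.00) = 126.00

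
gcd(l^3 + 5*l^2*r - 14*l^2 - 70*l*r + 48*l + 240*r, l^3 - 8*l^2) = l - 8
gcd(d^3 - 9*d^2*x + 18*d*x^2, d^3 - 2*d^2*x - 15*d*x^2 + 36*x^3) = -d + 3*x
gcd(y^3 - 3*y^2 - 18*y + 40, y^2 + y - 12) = y + 4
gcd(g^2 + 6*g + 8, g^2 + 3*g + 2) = g + 2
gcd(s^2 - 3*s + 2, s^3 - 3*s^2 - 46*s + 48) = s - 1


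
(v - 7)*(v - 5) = v^2 - 12*v + 35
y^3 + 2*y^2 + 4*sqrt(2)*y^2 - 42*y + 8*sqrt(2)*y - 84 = (y + 2)*(y - 3*sqrt(2))*(y + 7*sqrt(2))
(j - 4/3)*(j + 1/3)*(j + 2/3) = j^3 - j^2/3 - 10*j/9 - 8/27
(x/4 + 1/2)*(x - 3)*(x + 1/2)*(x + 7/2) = x^4/4 + 3*x^3/4 - 33*x^2/16 - 103*x/16 - 21/8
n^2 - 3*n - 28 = (n - 7)*(n + 4)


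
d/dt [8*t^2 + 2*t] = 16*t + 2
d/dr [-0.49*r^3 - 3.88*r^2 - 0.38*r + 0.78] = -1.47*r^2 - 7.76*r - 0.38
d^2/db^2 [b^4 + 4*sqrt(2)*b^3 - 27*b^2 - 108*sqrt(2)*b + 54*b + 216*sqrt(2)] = 12*b^2 + 24*sqrt(2)*b - 54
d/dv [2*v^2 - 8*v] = 4*v - 8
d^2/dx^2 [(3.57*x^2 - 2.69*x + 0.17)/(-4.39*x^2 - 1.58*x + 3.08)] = (153.208366*x^3 - 309.281646*x^2 + 211.157244*x - 46.997648)/(84.604519*x^6 + 91.349754*x^5 - 145.196616*x^4 - 124.236664*x^3 + 101.869152*x^2 + 44.965536*x - 29.218112)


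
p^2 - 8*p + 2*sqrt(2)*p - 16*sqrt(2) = (p - 8)*(p + 2*sqrt(2))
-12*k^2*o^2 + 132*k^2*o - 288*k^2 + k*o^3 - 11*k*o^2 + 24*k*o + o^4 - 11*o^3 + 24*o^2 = (-3*k + o)*(4*k + o)*(o - 8)*(o - 3)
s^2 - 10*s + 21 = (s - 7)*(s - 3)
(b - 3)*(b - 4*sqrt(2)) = b^2 - 4*sqrt(2)*b - 3*b + 12*sqrt(2)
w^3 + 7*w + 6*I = (w - 3*I)*(w + I)*(w + 2*I)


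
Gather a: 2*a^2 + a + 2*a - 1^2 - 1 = 2*a^2 + 3*a - 2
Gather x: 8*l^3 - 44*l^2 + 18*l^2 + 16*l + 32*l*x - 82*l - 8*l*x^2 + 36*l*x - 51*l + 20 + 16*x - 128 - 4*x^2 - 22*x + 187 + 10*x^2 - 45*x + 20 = 8*l^3 - 26*l^2 - 117*l + x^2*(6 - 8*l) + x*(68*l - 51) + 99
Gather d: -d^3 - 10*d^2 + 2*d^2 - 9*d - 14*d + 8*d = -d^3 - 8*d^2 - 15*d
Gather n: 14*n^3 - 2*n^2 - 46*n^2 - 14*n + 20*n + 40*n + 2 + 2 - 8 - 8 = 14*n^3 - 48*n^2 + 46*n - 12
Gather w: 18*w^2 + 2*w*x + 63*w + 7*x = 18*w^2 + w*(2*x + 63) + 7*x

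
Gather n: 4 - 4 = 0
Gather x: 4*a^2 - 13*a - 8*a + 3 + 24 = 4*a^2 - 21*a + 27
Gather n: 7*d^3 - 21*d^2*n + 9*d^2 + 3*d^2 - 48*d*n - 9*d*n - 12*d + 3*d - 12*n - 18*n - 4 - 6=7*d^3 + 12*d^2 - 9*d + n*(-21*d^2 - 57*d - 30) - 10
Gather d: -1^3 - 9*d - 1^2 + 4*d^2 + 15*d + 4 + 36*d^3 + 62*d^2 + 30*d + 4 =36*d^3 + 66*d^2 + 36*d + 6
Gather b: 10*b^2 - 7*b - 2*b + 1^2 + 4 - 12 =10*b^2 - 9*b - 7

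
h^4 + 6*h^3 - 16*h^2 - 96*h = h*(h - 4)*(h + 4)*(h + 6)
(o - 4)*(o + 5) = o^2 + o - 20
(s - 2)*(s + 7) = s^2 + 5*s - 14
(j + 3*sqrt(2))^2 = j^2 + 6*sqrt(2)*j + 18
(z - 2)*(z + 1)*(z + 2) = z^3 + z^2 - 4*z - 4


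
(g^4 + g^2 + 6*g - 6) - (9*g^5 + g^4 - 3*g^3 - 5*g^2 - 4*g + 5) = -9*g^5 + 3*g^3 + 6*g^2 + 10*g - 11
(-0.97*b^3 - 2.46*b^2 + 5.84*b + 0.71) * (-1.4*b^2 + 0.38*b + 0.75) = 1.358*b^5 + 3.0754*b^4 - 9.8383*b^3 - 0.6198*b^2 + 4.6498*b + 0.5325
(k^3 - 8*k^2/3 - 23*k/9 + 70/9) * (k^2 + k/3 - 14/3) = k^5 - 7*k^4/3 - 73*k^3/9 + 523*k^2/27 + 392*k/27 - 980/27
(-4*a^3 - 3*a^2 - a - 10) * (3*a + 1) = -12*a^4 - 13*a^3 - 6*a^2 - 31*a - 10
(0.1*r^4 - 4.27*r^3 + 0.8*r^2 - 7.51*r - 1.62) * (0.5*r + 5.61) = 0.05*r^5 - 1.574*r^4 - 23.5547*r^3 + 0.733000000000001*r^2 - 42.9411*r - 9.0882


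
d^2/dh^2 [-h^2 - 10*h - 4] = -2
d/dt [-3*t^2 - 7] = -6*t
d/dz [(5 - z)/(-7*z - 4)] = 39/(7*z + 4)^2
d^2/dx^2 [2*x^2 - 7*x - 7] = 4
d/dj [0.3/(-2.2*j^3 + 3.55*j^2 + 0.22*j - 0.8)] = (1.98*j^2 - 2.13*j - 0.066)/(2.2*j^3 - 3.55*j^2 - 0.22*j + 0.8)^2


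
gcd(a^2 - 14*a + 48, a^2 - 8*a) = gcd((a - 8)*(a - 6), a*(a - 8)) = a - 8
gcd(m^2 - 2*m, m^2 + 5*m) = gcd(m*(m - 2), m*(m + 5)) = m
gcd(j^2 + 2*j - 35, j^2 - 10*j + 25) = j - 5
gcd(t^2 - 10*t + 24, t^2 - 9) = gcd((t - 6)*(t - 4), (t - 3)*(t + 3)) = 1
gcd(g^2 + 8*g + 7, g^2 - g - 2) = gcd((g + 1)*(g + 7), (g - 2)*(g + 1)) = g + 1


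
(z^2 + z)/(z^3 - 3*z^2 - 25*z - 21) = z/(z^2 - 4*z - 21)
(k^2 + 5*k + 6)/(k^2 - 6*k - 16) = (k + 3)/(k - 8)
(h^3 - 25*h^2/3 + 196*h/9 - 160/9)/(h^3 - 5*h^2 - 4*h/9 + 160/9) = (3*h - 5)/(3*h + 5)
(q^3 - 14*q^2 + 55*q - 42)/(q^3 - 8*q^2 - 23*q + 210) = (q - 1)/(q + 5)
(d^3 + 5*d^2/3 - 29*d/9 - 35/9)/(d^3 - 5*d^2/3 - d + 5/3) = (d + 7/3)/(d - 1)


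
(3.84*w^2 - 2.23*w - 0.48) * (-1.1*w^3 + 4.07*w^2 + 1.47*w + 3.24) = -4.224*w^5 + 18.0818*w^4 - 2.9033*w^3 + 7.2099*w^2 - 7.9308*w - 1.5552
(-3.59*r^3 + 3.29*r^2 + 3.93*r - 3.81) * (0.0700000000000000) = -0.2513*r^3 + 0.2303*r^2 + 0.2751*r - 0.2667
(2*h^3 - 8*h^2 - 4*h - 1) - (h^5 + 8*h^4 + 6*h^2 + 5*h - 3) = -h^5 - 8*h^4 + 2*h^3 - 14*h^2 - 9*h + 2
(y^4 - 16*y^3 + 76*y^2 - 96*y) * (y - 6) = y^5 - 22*y^4 + 172*y^3 - 552*y^2 + 576*y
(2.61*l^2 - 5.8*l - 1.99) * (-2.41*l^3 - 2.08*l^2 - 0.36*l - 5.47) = -6.2901*l^5 + 8.5492*l^4 + 15.9203*l^3 - 8.0495*l^2 + 32.4424*l + 10.8853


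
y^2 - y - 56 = (y - 8)*(y + 7)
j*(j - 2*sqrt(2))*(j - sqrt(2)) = j^3 - 3*sqrt(2)*j^2 + 4*j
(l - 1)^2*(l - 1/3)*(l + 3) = l^4 + 2*l^3/3 - 16*l^2/3 + 14*l/3 - 1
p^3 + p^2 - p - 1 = (p - 1)*(p + 1)^2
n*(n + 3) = n^2 + 3*n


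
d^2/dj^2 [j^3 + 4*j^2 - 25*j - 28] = 6*j + 8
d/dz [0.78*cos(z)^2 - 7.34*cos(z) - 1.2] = (7.34 - 1.56*cos(z))*sin(z)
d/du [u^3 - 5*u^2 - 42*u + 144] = 3*u^2 - 10*u - 42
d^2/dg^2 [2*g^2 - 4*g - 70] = 4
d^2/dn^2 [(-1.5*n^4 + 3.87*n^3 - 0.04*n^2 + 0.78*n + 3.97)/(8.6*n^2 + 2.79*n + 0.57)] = (-221.88*n^6 - 215.946*n^5 - 114.1749*n^4 + 101.437374*n^3 + 1793.982246*n^2 + 556.139898*n + 20.377014)/(636.056*n^6 + 619.0452*n^5 + 327.30138*n^4 + 103.777119*n^3 + 21.693231*n^2 + 2.719413*n + 0.185193)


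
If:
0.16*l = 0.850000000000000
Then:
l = 5.31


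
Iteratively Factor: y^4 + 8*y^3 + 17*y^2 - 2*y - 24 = (y + 2)*(y^3 + 6*y^2 + 5*y - 12) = (y - 1)*(y + 2)*(y^2 + 7*y + 12) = (y - 1)*(y + 2)*(y + 4)*(y + 3)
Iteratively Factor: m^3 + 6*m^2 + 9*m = (m + 3)*(m^2 + 3*m) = m*(m + 3)*(m + 3)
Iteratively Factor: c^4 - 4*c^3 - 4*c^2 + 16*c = (c - 2)*(c^3 - 2*c^2 - 8*c) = (c - 4)*(c - 2)*(c^2 + 2*c) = (c - 4)*(c - 2)*(c + 2)*(c)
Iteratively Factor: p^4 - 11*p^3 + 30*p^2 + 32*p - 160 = (p - 4)*(p^3 - 7*p^2 + 2*p + 40) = (p - 5)*(p - 4)*(p^2 - 2*p - 8) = (p - 5)*(p - 4)^2*(p + 2)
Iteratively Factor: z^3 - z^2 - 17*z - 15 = (z + 1)*(z^2 - 2*z - 15) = (z - 5)*(z + 1)*(z + 3)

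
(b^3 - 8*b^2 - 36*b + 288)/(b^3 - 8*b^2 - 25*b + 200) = (b^2 - 36)/(b^2 - 25)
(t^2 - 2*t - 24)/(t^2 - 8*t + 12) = (t + 4)/(t - 2)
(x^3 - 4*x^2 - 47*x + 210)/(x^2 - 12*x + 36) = (x^2 + 2*x - 35)/(x - 6)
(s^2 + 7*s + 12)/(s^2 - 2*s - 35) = (s^2 + 7*s + 12)/(s^2 - 2*s - 35)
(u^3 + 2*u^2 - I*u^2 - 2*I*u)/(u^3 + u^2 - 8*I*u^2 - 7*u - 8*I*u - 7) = u*(u + 2)/(u^2 + u*(1 - 7*I) - 7*I)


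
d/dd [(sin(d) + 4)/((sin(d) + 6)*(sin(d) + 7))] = (-8*sin(d) + cos(d)^2 - 11)*cos(d)/((sin(d) + 6)^2*(sin(d) + 7)^2)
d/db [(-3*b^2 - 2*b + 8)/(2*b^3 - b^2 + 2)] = 2*(3*b^4 + 4*b^3 - 25*b^2 + 2*b - 2)/(4*b^6 - 4*b^5 + b^4 + 8*b^3 - 4*b^2 + 4)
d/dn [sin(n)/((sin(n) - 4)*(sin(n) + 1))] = (cos(n)^2 - 5)*cos(n)/((sin(n) - 4)^2*(sin(n) + 1)^2)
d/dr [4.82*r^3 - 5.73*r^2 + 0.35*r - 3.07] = 14.46*r^2 - 11.46*r + 0.35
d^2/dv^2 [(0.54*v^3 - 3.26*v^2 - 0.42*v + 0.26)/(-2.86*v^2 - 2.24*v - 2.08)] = (-5.6843418860808e-14*v^4 - 33.893168*v^3 - 144.214512*v^2 - 39.002496*v + 24.778624)/(23.393656*v^6 + 54.966912*v^5 + 94.091712*v^4 + 91.191296*v^3 + 68.430336*v^2 + 29.073408*v + 8.998912)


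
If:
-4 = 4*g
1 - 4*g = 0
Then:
No Solution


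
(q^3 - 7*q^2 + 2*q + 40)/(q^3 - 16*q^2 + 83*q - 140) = (q + 2)/(q - 7)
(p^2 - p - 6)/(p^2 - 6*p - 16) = (p - 3)/(p - 8)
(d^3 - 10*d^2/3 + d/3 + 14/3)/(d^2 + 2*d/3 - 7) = (d^2 - d - 2)/(d + 3)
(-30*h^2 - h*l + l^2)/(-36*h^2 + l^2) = (5*h + l)/(6*h + l)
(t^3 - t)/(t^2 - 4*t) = (t^2 - 1)/(t - 4)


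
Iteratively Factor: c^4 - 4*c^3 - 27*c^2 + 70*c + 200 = (c - 5)*(c^3 + c^2 - 22*c - 40) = (c - 5)*(c + 4)*(c^2 - 3*c - 10) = (c - 5)*(c + 2)*(c + 4)*(c - 5)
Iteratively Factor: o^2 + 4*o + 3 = (o + 1)*(o + 3)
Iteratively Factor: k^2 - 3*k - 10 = (k + 2)*(k - 5)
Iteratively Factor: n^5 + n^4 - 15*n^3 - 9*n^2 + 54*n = (n)*(n^4 + n^3 - 15*n^2 - 9*n + 54) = n*(n + 3)*(n^3 - 2*n^2 - 9*n + 18) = n*(n - 3)*(n + 3)*(n^2 + n - 6) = n*(n - 3)*(n - 2)*(n + 3)*(n + 3)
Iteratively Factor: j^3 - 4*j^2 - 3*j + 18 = (j + 2)*(j^2 - 6*j + 9) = (j - 3)*(j + 2)*(j - 3)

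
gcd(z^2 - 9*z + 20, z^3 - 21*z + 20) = z - 4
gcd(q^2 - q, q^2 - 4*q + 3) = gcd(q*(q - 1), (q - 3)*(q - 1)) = q - 1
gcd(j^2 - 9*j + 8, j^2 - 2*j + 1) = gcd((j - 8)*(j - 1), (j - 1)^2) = j - 1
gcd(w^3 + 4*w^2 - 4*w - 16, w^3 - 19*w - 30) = w + 2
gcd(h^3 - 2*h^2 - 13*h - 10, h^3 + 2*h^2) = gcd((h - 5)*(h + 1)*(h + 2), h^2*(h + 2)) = h + 2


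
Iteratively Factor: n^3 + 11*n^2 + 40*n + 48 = (n + 4)*(n^2 + 7*n + 12) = (n + 4)^2*(n + 3)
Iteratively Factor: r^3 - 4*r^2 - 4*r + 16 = (r - 2)*(r^2 - 2*r - 8) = (r - 4)*(r - 2)*(r + 2)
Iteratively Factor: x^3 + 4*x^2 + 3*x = (x)*(x^2 + 4*x + 3) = x*(x + 3)*(x + 1)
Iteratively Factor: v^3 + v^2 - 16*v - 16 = (v + 1)*(v^2 - 16) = (v + 1)*(v + 4)*(v - 4)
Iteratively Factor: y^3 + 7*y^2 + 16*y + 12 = (y + 2)*(y^2 + 5*y + 6) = (y + 2)^2*(y + 3)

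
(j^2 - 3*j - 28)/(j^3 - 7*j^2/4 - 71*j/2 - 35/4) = 4*(j + 4)/(4*j^2 + 21*j + 5)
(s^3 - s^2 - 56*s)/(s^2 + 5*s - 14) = s*(s - 8)/(s - 2)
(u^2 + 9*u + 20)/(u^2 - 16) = (u + 5)/(u - 4)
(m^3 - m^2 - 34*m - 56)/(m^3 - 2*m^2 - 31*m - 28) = (m + 2)/(m + 1)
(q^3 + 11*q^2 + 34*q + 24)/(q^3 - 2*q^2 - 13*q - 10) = (q^2 + 10*q + 24)/(q^2 - 3*q - 10)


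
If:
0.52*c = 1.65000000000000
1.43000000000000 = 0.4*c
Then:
No Solution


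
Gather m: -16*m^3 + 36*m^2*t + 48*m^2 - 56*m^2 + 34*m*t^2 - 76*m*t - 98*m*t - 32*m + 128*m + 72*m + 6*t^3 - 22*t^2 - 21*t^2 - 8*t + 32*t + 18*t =-16*m^3 + m^2*(36*t - 8) + m*(34*t^2 - 174*t + 168) + 6*t^3 - 43*t^2 + 42*t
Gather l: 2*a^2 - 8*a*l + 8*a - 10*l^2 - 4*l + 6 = 2*a^2 + 8*a - 10*l^2 + l*(-8*a - 4) + 6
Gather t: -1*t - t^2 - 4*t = -t^2 - 5*t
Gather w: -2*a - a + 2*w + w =-3*a + 3*w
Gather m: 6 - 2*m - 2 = 4 - 2*m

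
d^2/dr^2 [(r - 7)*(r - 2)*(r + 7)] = 6*r - 4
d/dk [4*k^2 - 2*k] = 8*k - 2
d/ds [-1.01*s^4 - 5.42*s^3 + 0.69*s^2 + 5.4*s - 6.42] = -4.04*s^3 - 16.26*s^2 + 1.38*s + 5.4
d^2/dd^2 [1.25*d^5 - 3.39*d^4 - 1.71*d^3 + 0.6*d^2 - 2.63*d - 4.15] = 25.0*d^3 - 40.68*d^2 - 10.26*d + 1.2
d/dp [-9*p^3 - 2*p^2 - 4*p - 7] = -27*p^2 - 4*p - 4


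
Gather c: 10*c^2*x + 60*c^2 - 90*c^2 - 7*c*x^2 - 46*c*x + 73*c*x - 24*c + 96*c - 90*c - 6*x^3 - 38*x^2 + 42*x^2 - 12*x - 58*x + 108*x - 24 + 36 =c^2*(10*x - 30) + c*(-7*x^2 + 27*x - 18) - 6*x^3 + 4*x^2 + 38*x + 12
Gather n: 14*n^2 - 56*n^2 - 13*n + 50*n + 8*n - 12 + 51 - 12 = -42*n^2 + 45*n + 27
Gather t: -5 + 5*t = 5*t - 5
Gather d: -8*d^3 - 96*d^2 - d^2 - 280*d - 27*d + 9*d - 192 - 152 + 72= -8*d^3 - 97*d^2 - 298*d - 272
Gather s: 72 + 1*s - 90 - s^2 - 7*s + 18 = -s^2 - 6*s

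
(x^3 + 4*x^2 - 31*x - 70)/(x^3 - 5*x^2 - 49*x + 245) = (x + 2)/(x - 7)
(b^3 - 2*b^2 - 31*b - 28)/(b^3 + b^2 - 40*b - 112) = (b + 1)/(b + 4)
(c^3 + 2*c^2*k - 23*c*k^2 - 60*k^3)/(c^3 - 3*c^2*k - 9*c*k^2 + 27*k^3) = (c^2 - c*k - 20*k^2)/(c^2 - 6*c*k + 9*k^2)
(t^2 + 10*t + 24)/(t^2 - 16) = (t + 6)/(t - 4)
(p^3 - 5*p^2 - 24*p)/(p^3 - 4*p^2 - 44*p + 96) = p*(p + 3)/(p^2 + 4*p - 12)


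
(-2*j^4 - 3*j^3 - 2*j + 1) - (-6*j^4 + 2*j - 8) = 4*j^4 - 3*j^3 - 4*j + 9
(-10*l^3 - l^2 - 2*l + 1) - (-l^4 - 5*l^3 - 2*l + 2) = l^4 - 5*l^3 - l^2 - 1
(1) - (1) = 0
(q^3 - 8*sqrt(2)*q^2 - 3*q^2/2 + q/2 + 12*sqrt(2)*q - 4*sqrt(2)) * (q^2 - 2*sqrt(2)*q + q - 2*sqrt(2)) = q^5 - 10*sqrt(2)*q^4 - q^4/2 + 5*sqrt(2)*q^3 + 31*q^3 - 31*q^2/2 + 10*sqrt(2)*q^2 - 32*q - 5*sqrt(2)*q + 16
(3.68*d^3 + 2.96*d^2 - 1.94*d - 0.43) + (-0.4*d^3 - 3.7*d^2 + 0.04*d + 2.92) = 3.28*d^3 - 0.74*d^2 - 1.9*d + 2.49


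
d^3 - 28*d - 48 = (d - 6)*(d + 2)*(d + 4)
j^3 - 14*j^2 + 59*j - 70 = (j - 7)*(j - 5)*(j - 2)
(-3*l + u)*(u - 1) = -3*l*u + 3*l + u^2 - u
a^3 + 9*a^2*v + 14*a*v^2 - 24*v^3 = (a - v)*(a + 4*v)*(a + 6*v)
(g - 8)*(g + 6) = g^2 - 2*g - 48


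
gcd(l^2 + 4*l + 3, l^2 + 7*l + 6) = l + 1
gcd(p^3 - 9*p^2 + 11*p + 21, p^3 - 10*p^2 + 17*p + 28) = p^2 - 6*p - 7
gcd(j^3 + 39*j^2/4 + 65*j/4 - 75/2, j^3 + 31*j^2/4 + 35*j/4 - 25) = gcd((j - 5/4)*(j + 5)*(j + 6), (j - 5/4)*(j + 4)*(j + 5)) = j^2 + 15*j/4 - 25/4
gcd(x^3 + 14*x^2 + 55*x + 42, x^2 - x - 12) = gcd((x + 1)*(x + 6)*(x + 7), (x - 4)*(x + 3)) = 1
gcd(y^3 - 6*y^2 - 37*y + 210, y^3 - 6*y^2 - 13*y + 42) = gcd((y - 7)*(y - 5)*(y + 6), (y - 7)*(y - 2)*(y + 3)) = y - 7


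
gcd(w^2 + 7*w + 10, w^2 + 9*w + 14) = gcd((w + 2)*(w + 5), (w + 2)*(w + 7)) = w + 2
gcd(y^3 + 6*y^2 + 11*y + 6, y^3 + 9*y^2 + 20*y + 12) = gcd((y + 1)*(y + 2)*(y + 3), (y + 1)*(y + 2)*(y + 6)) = y^2 + 3*y + 2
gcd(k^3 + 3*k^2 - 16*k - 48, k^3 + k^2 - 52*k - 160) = k + 4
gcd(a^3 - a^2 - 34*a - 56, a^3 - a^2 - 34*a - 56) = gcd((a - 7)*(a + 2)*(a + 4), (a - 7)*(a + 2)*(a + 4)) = a^3 - a^2 - 34*a - 56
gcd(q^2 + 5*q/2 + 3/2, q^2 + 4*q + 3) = q + 1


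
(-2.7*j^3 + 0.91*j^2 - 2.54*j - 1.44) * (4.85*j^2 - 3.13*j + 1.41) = -13.095*j^5 + 12.8645*j^4 - 18.9743*j^3 + 2.2493*j^2 + 0.9258*j - 2.0304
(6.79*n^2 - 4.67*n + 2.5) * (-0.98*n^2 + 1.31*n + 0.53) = -6.6542*n^4 + 13.4715*n^3 - 4.969*n^2 + 0.7999*n + 1.325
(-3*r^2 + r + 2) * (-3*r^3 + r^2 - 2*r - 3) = 9*r^5 - 6*r^4 + r^3 + 9*r^2 - 7*r - 6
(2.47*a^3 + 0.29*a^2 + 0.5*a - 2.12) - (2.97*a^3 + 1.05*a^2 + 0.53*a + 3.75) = -0.5*a^3 - 0.76*a^2 - 0.03*a - 5.87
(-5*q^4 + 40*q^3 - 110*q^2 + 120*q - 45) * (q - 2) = -5*q^5 + 50*q^4 - 190*q^3 + 340*q^2 - 285*q + 90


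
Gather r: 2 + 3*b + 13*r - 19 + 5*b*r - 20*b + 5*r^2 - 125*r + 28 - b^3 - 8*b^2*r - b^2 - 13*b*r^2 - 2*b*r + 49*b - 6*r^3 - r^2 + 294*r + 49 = -b^3 - b^2 + 32*b - 6*r^3 + r^2*(4 - 13*b) + r*(-8*b^2 + 3*b + 182) + 60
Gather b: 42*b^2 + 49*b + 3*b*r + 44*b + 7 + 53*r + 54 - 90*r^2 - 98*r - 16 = 42*b^2 + b*(3*r + 93) - 90*r^2 - 45*r + 45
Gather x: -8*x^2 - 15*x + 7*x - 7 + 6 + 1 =-8*x^2 - 8*x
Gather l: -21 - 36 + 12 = -45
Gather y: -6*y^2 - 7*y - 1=-6*y^2 - 7*y - 1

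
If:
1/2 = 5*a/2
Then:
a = 1/5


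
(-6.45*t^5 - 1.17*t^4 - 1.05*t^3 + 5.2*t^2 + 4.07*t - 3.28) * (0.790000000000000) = -5.0955*t^5 - 0.9243*t^4 - 0.8295*t^3 + 4.108*t^2 + 3.2153*t - 2.5912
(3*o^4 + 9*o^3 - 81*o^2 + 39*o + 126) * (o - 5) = 3*o^5 - 6*o^4 - 126*o^3 + 444*o^2 - 69*o - 630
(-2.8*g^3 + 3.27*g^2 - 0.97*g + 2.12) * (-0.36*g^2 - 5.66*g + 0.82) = 1.008*g^5 + 14.6708*g^4 - 20.455*g^3 + 7.4084*g^2 - 12.7946*g + 1.7384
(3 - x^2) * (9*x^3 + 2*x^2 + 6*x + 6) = -9*x^5 - 2*x^4 + 21*x^3 + 18*x + 18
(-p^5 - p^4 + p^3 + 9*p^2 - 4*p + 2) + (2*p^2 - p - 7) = -p^5 - p^4 + p^3 + 11*p^2 - 5*p - 5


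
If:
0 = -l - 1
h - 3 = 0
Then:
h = 3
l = -1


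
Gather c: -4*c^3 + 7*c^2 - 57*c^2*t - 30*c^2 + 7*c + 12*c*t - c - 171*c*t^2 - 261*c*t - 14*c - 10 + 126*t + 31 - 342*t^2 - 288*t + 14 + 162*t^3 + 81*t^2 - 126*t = -4*c^3 + c^2*(-57*t - 23) + c*(-171*t^2 - 249*t - 8) + 162*t^3 - 261*t^2 - 288*t + 35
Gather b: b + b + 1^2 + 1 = 2*b + 2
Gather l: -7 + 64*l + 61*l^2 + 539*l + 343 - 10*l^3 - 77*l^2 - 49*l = -10*l^3 - 16*l^2 + 554*l + 336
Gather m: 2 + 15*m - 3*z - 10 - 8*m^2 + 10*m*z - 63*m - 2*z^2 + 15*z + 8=-8*m^2 + m*(10*z - 48) - 2*z^2 + 12*z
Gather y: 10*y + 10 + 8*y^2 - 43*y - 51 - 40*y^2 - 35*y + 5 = -32*y^2 - 68*y - 36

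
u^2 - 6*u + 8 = (u - 4)*(u - 2)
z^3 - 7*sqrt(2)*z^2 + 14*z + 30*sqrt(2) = (z - 5*sqrt(2))*(z - 3*sqrt(2))*(z + sqrt(2))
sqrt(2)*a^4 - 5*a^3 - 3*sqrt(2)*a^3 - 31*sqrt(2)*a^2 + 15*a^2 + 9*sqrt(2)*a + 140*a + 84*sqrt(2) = (a - 7)*(a + 4)*(a - 3*sqrt(2))*(sqrt(2)*a + 1)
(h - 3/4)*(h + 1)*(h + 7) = h^3 + 29*h^2/4 + h - 21/4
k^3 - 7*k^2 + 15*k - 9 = (k - 3)^2*(k - 1)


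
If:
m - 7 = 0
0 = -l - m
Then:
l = -7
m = 7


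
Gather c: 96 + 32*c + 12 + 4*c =36*c + 108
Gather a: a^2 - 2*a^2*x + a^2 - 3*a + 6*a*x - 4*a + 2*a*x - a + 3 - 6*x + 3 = a^2*(2 - 2*x) + a*(8*x - 8) - 6*x + 6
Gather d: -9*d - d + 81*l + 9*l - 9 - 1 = -10*d + 90*l - 10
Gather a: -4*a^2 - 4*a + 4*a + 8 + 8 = 16 - 4*a^2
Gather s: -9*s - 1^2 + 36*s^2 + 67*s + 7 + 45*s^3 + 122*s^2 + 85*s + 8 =45*s^3 + 158*s^2 + 143*s + 14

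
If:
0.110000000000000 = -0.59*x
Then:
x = -0.19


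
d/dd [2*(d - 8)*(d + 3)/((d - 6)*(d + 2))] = 2*(d^2 + 24*d - 36)/(d^4 - 8*d^3 - 8*d^2 + 96*d + 144)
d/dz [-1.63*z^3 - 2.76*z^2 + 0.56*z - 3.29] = -4.89*z^2 - 5.52*z + 0.56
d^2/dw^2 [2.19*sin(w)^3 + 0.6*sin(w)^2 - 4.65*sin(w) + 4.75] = 3.0075*sin(w) + 4.9275*sin(3*w) + 1.2*cos(2*w)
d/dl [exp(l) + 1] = exp(l)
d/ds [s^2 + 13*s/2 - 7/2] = 2*s + 13/2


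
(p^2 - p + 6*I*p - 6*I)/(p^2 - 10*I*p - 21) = (-p^2 + p - 6*I*p + 6*I)/(-p^2 + 10*I*p + 21)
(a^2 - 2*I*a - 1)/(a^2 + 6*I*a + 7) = (a - I)/(a + 7*I)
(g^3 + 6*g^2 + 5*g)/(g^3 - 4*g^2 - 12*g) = (g^2 + 6*g + 5)/(g^2 - 4*g - 12)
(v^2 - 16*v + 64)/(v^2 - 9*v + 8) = (v - 8)/(v - 1)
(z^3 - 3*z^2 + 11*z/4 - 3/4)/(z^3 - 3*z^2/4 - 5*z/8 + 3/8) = 2*(2*z - 3)/(4*z + 3)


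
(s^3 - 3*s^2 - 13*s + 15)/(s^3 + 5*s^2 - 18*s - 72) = (s^2 - 6*s + 5)/(s^2 + 2*s - 24)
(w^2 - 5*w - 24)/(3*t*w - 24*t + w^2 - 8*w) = (w + 3)/(3*t + w)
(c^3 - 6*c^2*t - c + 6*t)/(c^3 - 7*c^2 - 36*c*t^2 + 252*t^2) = (c^2 - 1)/(c^2 + 6*c*t - 7*c - 42*t)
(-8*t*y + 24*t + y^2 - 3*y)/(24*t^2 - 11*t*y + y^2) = (y - 3)/(-3*t + y)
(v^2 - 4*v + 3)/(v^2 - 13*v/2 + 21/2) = 2*(v - 1)/(2*v - 7)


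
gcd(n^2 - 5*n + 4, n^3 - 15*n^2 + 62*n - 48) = n - 1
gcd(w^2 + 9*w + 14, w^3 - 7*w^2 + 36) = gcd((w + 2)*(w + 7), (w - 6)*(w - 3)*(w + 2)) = w + 2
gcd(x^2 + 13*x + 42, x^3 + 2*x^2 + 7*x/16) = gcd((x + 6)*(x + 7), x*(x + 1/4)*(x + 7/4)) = 1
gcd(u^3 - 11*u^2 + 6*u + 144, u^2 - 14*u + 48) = u^2 - 14*u + 48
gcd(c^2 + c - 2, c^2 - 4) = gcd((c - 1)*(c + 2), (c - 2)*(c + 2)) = c + 2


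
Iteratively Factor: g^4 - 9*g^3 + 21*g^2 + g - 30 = (g - 2)*(g^3 - 7*g^2 + 7*g + 15) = (g - 3)*(g - 2)*(g^2 - 4*g - 5) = (g - 3)*(g - 2)*(g + 1)*(g - 5)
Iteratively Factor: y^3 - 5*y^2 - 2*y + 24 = (y + 2)*(y^2 - 7*y + 12) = (y - 4)*(y + 2)*(y - 3)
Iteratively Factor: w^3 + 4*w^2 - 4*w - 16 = (w - 2)*(w^2 + 6*w + 8) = (w - 2)*(w + 2)*(w + 4)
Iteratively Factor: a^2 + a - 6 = (a - 2)*(a + 3)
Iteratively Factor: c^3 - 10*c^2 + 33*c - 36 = (c - 4)*(c^2 - 6*c + 9) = (c - 4)*(c - 3)*(c - 3)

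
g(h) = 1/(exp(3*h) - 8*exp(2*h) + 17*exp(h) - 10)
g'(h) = (-3*exp(3*h) + 16*exp(2*h) - 17*exp(h))/(exp(3*h) - 8*exp(2*h) + 17*exp(h) - 10)^2 = (-3*exp(2*h) + 16*exp(h) - 17)*exp(h)/(exp(3*h) - 8*exp(2*h) + 17*exp(h) - 10)^2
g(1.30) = -0.17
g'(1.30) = 0.14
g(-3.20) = -0.11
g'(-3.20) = -0.01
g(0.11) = 2.51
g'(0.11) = -20.17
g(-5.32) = -0.10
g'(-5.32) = -0.00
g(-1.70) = -0.14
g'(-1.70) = -0.05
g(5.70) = 0.00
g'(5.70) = -0.00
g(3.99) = 0.00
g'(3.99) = -0.00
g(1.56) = -0.40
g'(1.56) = -6.69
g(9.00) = 0.00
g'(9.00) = 0.00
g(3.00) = 0.00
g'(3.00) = 0.00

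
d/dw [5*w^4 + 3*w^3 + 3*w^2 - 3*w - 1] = 20*w^3 + 9*w^2 + 6*w - 3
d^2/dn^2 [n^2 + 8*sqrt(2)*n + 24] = 2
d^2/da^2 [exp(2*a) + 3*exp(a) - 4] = (4*exp(a) + 3)*exp(a)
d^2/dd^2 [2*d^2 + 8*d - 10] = 4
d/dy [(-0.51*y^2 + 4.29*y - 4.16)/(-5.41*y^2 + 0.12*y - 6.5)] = (23.1477*y^2 - 38.3812*y - 27.3858)/(29.2681*y^4 - 1.2984*y^3 + 70.3444*y^2 - 1.56*y + 42.25)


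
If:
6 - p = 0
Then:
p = 6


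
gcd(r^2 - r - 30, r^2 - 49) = 1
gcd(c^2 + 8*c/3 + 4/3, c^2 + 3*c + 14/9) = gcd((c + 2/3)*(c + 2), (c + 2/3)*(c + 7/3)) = c + 2/3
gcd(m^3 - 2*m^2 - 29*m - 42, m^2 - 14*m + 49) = m - 7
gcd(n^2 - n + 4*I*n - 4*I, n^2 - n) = n - 1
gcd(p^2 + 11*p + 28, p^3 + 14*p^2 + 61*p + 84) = p^2 + 11*p + 28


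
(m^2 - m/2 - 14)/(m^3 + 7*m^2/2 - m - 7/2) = (m - 4)/(m^2 - 1)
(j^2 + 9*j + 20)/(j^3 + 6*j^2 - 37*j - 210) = (j + 4)/(j^2 + j - 42)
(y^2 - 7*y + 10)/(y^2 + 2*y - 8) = (y - 5)/(y + 4)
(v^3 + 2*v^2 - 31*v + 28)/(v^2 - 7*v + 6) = (v^2 + 3*v - 28)/(v - 6)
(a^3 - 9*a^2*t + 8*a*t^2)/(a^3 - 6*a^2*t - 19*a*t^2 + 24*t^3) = a/(a + 3*t)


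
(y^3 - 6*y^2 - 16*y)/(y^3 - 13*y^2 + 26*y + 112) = y/(y - 7)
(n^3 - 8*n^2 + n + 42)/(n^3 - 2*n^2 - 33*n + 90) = (n^2 - 5*n - 14)/(n^2 + n - 30)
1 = 1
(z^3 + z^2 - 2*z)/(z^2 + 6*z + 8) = z*(z - 1)/(z + 4)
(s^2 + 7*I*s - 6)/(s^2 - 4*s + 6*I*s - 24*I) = (s + I)/(s - 4)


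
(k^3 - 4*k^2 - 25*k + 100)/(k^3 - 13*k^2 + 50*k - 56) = (k^2 - 25)/(k^2 - 9*k + 14)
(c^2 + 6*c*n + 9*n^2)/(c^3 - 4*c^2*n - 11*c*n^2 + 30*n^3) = (c + 3*n)/(c^2 - 7*c*n + 10*n^2)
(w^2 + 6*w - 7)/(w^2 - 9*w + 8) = (w + 7)/(w - 8)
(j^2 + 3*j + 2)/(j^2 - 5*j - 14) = (j + 1)/(j - 7)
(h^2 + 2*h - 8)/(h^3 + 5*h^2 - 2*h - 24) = 1/(h + 3)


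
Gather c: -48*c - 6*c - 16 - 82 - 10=-54*c - 108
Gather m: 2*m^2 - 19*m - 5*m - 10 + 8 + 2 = 2*m^2 - 24*m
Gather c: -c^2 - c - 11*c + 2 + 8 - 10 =-c^2 - 12*c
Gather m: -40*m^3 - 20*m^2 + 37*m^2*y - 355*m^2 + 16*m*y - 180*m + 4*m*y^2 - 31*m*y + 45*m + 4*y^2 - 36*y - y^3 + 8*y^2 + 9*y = -40*m^3 + m^2*(37*y - 375) + m*(4*y^2 - 15*y - 135) - y^3 + 12*y^2 - 27*y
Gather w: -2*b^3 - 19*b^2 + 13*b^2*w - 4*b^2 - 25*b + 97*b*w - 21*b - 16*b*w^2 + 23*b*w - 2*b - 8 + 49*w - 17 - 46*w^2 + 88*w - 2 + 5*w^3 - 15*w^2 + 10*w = -2*b^3 - 23*b^2 - 48*b + 5*w^3 + w^2*(-16*b - 61) + w*(13*b^2 + 120*b + 147) - 27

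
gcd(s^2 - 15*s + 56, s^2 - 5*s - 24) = s - 8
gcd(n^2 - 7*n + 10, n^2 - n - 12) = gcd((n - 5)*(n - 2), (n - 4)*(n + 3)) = 1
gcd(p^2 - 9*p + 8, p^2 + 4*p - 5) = p - 1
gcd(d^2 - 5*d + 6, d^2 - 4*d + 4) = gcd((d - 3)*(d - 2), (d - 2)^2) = d - 2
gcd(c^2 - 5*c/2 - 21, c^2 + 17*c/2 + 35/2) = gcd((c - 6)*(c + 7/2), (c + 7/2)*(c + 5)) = c + 7/2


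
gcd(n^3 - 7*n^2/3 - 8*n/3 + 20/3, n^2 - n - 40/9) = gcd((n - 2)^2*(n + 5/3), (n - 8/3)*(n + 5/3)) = n + 5/3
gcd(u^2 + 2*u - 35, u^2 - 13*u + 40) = u - 5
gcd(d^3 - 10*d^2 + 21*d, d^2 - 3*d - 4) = 1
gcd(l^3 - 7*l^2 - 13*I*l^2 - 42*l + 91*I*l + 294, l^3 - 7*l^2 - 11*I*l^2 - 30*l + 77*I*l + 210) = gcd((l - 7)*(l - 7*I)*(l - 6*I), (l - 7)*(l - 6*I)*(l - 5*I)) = l^2 + l*(-7 - 6*I) + 42*I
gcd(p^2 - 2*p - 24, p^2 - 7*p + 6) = p - 6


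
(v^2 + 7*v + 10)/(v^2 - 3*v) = (v^2 + 7*v + 10)/(v*(v - 3))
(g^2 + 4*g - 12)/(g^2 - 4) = (g + 6)/(g + 2)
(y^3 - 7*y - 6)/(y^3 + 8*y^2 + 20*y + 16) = (y^2 - 2*y - 3)/(y^2 + 6*y + 8)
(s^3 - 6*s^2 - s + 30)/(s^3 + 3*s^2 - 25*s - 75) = (s^2 - s - 6)/(s^2 + 8*s + 15)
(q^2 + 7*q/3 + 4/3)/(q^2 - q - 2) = (q + 4/3)/(q - 2)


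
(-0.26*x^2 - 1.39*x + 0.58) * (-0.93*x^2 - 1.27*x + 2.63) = 0.2418*x^4 + 1.6229*x^3 + 0.5421*x^2 - 4.3923*x + 1.5254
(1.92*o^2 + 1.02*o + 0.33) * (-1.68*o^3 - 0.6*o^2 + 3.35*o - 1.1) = -3.2256*o^5 - 2.8656*o^4 + 5.2656*o^3 + 1.107*o^2 - 0.0165*o - 0.363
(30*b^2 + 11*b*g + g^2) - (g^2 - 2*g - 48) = 30*b^2 + 11*b*g + 2*g + 48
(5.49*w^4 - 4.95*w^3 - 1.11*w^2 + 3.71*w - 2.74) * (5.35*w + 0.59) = 29.3715*w^5 - 23.2434*w^4 - 8.859*w^3 + 19.1936*w^2 - 12.4701*w - 1.6166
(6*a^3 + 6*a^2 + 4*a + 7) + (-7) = 6*a^3 + 6*a^2 + 4*a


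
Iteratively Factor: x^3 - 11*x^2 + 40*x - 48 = (x - 4)*(x^2 - 7*x + 12) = (x - 4)^2*(x - 3)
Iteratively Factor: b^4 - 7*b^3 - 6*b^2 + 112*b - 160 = (b - 5)*(b^3 - 2*b^2 - 16*b + 32) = (b - 5)*(b - 2)*(b^2 - 16) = (b - 5)*(b - 2)*(b + 4)*(b - 4)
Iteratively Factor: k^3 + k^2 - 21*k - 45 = (k + 3)*(k^2 - 2*k - 15) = (k + 3)^2*(k - 5)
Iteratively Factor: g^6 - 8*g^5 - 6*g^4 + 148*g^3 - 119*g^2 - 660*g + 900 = (g - 5)*(g^5 - 3*g^4 - 21*g^3 + 43*g^2 + 96*g - 180) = (g - 5)*(g + 3)*(g^4 - 6*g^3 - 3*g^2 + 52*g - 60) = (g - 5)*(g - 2)*(g + 3)*(g^3 - 4*g^2 - 11*g + 30) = (g - 5)*(g - 2)*(g + 3)^2*(g^2 - 7*g + 10) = (g - 5)^2*(g - 2)*(g + 3)^2*(g - 2)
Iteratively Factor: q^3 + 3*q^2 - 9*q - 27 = (q - 3)*(q^2 + 6*q + 9) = (q - 3)*(q + 3)*(q + 3)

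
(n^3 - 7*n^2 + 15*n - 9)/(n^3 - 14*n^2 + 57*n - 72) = (n - 1)/(n - 8)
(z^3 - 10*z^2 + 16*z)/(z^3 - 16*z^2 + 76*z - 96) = z/(z - 6)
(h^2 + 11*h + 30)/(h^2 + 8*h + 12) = (h + 5)/(h + 2)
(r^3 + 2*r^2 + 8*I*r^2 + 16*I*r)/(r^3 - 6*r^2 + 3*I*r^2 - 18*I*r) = (r^2 + r*(2 + 8*I) + 16*I)/(r^2 + r*(-6 + 3*I) - 18*I)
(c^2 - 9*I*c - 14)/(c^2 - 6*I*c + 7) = (c - 2*I)/(c + I)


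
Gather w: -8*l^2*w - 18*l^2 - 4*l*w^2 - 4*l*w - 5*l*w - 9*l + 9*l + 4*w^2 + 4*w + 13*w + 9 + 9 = -18*l^2 + w^2*(4 - 4*l) + w*(-8*l^2 - 9*l + 17) + 18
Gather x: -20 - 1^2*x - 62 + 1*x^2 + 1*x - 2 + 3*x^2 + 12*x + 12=4*x^2 + 12*x - 72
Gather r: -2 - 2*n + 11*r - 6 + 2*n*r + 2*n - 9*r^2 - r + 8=-9*r^2 + r*(2*n + 10)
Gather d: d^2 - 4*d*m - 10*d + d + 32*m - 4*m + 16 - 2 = d^2 + d*(-4*m - 9) + 28*m + 14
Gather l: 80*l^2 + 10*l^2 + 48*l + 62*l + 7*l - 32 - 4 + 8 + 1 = 90*l^2 + 117*l - 27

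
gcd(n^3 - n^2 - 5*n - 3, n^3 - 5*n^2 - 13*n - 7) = n^2 + 2*n + 1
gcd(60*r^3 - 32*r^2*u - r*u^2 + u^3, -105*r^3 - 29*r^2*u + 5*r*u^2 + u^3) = 5*r - u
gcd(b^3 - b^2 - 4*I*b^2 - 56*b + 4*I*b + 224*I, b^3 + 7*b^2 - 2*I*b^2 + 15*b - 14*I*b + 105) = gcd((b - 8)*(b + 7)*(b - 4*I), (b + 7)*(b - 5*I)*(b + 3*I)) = b + 7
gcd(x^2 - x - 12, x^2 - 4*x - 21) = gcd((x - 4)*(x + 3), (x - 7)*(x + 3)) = x + 3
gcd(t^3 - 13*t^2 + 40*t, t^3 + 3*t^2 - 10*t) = t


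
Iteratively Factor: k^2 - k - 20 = (k - 5)*(k + 4)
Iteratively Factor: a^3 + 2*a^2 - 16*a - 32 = (a - 4)*(a^2 + 6*a + 8) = (a - 4)*(a + 4)*(a + 2)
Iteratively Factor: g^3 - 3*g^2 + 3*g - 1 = (g - 1)*(g^2 - 2*g + 1) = (g - 1)^2*(g - 1)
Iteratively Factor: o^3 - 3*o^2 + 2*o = (o - 1)*(o^2 - 2*o) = o*(o - 1)*(o - 2)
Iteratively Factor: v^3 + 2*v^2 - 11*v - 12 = (v + 1)*(v^2 + v - 12) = (v + 1)*(v + 4)*(v - 3)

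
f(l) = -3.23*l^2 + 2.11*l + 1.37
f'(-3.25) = 23.10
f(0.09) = 1.53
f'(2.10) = -11.46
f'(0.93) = -3.90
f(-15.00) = -757.03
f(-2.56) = -25.20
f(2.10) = -8.44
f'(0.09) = 1.53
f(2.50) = -13.54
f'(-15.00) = 99.01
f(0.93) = 0.54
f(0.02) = 1.41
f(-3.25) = -39.60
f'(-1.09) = 9.15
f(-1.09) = -4.77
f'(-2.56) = 18.65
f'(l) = 2.11 - 6.46*l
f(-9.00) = -279.25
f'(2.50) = -14.04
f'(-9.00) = 60.25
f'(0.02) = 1.98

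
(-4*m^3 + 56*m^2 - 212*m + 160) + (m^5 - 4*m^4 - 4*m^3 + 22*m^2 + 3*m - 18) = m^5 - 4*m^4 - 8*m^3 + 78*m^2 - 209*m + 142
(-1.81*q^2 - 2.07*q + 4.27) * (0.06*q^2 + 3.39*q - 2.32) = -0.1086*q^4 - 6.2601*q^3 - 2.5619*q^2 + 19.2777*q - 9.9064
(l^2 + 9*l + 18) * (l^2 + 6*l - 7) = l^4 + 15*l^3 + 65*l^2 + 45*l - 126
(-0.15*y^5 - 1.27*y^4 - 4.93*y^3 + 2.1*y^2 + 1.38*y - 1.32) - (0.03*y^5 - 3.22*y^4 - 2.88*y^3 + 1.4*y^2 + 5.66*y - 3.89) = -0.18*y^5 + 1.95*y^4 - 2.05*y^3 + 0.7*y^2 - 4.28*y + 2.57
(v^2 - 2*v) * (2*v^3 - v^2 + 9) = 2*v^5 - 5*v^4 + 2*v^3 + 9*v^2 - 18*v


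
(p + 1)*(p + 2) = p^2 + 3*p + 2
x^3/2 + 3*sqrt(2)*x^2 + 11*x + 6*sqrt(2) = (x/2 + sqrt(2))*(x + sqrt(2))*(x + 3*sqrt(2))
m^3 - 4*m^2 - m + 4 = (m - 4)*(m - 1)*(m + 1)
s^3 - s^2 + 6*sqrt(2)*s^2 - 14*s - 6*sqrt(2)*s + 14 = (s - 1)*(s - sqrt(2))*(s + 7*sqrt(2))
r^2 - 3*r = r*(r - 3)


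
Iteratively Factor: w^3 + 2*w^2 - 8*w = (w - 2)*(w^2 + 4*w) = (w - 2)*(w + 4)*(w)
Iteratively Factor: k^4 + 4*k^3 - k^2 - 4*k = (k + 4)*(k^3 - k) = (k + 1)*(k + 4)*(k^2 - k) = (k - 1)*(k + 1)*(k + 4)*(k)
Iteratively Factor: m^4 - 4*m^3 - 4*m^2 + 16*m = (m + 2)*(m^3 - 6*m^2 + 8*m) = (m - 4)*(m + 2)*(m^2 - 2*m) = m*(m - 4)*(m + 2)*(m - 2)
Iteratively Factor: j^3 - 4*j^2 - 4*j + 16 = (j + 2)*(j^2 - 6*j + 8) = (j - 2)*(j + 2)*(j - 4)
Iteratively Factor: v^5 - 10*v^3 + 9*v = (v - 1)*(v^4 + v^3 - 9*v^2 - 9*v) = v*(v - 1)*(v^3 + v^2 - 9*v - 9) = v*(v - 3)*(v - 1)*(v^2 + 4*v + 3) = v*(v - 3)*(v - 1)*(v + 3)*(v + 1)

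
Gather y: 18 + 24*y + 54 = 24*y + 72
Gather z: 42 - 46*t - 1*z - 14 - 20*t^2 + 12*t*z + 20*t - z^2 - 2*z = -20*t^2 - 26*t - z^2 + z*(12*t - 3) + 28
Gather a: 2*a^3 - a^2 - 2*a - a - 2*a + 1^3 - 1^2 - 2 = 2*a^3 - a^2 - 5*a - 2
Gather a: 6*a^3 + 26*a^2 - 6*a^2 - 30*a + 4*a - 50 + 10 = 6*a^3 + 20*a^2 - 26*a - 40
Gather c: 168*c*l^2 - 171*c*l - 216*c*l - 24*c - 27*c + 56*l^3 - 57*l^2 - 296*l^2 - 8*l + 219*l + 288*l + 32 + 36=c*(168*l^2 - 387*l - 51) + 56*l^3 - 353*l^2 + 499*l + 68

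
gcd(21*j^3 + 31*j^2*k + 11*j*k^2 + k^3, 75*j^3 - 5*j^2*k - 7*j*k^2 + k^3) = 3*j + k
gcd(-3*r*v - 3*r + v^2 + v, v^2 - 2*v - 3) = v + 1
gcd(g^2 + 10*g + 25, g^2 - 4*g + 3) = 1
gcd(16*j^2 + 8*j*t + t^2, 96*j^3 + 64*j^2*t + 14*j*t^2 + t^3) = 16*j^2 + 8*j*t + t^2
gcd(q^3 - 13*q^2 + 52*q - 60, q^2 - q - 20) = q - 5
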